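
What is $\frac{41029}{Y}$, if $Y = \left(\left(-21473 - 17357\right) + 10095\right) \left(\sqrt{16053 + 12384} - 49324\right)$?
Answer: $\frac{2023714396}{69907328068165} + \frac{41029 \sqrt{28437}}{69907328068165} \approx 2.9048 \cdot 10^{-5}$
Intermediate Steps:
$Y = 1417325140 - 28735 \sqrt{28437}$ ($Y = \left(-38830 + 10095\right) \left(\sqrt{28437} - 49324\right) = - 28735 \left(-49324 + \sqrt{28437}\right) = 1417325140 - 28735 \sqrt{28437} \approx 1.4125 \cdot 10^{9}$)
$\frac{41029}{Y} = \frac{41029}{1417325140 - 28735 \sqrt{28437}}$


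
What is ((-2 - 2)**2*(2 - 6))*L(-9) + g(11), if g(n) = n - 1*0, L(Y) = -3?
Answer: 203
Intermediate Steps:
g(n) = n (g(n) = n + 0 = n)
((-2 - 2)**2*(2 - 6))*L(-9) + g(11) = ((-2 - 2)**2*(2 - 6))*(-3) + 11 = ((-4)**2*(-4))*(-3) + 11 = (16*(-4))*(-3) + 11 = -64*(-3) + 11 = 192 + 11 = 203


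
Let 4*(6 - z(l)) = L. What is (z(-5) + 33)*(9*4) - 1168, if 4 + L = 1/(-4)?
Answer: 1097/4 ≈ 274.25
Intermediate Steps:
L = -17/4 (L = -4 + 1/(-4) = -4 - ¼ = -17/4 ≈ -4.2500)
z(l) = 113/16 (z(l) = 6 - ¼*(-17/4) = 6 + 17/16 = 113/16)
(z(-5) + 33)*(9*4) - 1168 = (113/16 + 33)*(9*4) - 1168 = (641/16)*36 - 1168 = 5769/4 - 1168 = 1097/4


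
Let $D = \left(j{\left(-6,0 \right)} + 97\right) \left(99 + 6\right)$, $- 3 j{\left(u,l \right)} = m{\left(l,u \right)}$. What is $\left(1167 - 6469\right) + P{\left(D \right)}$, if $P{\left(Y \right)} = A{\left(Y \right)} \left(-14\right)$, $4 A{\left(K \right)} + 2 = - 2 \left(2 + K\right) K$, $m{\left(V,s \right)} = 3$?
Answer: $711380625$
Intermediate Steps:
$j{\left(u,l \right)} = -1$ ($j{\left(u,l \right)} = \left(- \frac{1}{3}\right) 3 = -1$)
$D = 10080$ ($D = \left(-1 + 97\right) \left(99 + 6\right) = 96 \cdot 105 = 10080$)
$A{\left(K \right)} = - \frac{1}{2} + \frac{K \left(-4 - 2 K\right)}{4}$ ($A{\left(K \right)} = - \frac{1}{2} + \frac{- 2 \left(2 + K\right) K}{4} = - \frac{1}{2} + \frac{\left(-4 - 2 K\right) K}{4} = - \frac{1}{2} + \frac{K \left(-4 - 2 K\right)}{4}$)
$P{\left(Y \right)} = 7 + 7 Y^{2} + 14 Y$ ($P{\left(Y \right)} = \left(- \frac{1}{2} - Y - \frac{Y^{2}}{2}\right) \left(-14\right) = 7 + 7 Y^{2} + 14 Y$)
$\left(1167 - 6469\right) + P{\left(D \right)} = \left(1167 - 6469\right) + \left(7 + 7 \cdot 10080^{2} + 14 \cdot 10080\right) = \left(1167 - 6469\right) + \left(7 + 7 \cdot 101606400 + 141120\right) = -5302 + \left(7 + 711244800 + 141120\right) = -5302 + 711385927 = 711380625$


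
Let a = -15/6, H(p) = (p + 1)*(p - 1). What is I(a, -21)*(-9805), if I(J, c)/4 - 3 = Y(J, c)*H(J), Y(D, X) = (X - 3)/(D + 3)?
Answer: 9765780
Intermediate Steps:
Y(D, X) = (-3 + X)/(3 + D)
H(p) = (1 + p)*(-1 + p)
a = -5/2 (a = -15*1/6 = -5/2 ≈ -2.5000)
I(J, c) = 12 + 4*(-1 + J**2)*(-3 + c)/(3 + J) (I(J, c) = 12 + 4*(((-3 + c)/(3 + J))*(-1 + J**2)) = 12 + 4*((-1 + J**2)*(-3 + c)/(3 + J)) = 12 + 4*(-1 + J**2)*(-3 + c)/(3 + J))
I(a, -21)*(-9805) = (4*(9 + 3*(-5/2) + (-1 + (-5/2)**2)*(-3 - 21))/(3 - 5/2))*(-9805) = (4*(9 - 15/2 + (-1 + 25/4)*(-24))/(1/2))*(-9805) = (4*2*(9 - 15/2 + (21/4)*(-24)))*(-9805) = (4*2*(9 - 15/2 - 126))*(-9805) = (4*2*(-249/2))*(-9805) = -996*(-9805) = 9765780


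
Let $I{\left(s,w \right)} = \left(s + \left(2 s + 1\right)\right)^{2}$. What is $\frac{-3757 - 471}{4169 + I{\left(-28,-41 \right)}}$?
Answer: $- \frac{2114}{5529} \approx -0.38235$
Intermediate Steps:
$I{\left(s,w \right)} = \left(1 + 3 s\right)^{2}$ ($I{\left(s,w \right)} = \left(s + \left(1 + 2 s\right)\right)^{2} = \left(1 + 3 s\right)^{2}$)
$\frac{-3757 - 471}{4169 + I{\left(-28,-41 \right)}} = \frac{-3757 - 471}{4169 + \left(1 + 3 \left(-28\right)\right)^{2}} = - \frac{4228}{4169 + \left(1 - 84\right)^{2}} = - \frac{4228}{4169 + \left(-83\right)^{2}} = - \frac{4228}{4169 + 6889} = - \frac{4228}{11058} = \left(-4228\right) \frac{1}{11058} = - \frac{2114}{5529}$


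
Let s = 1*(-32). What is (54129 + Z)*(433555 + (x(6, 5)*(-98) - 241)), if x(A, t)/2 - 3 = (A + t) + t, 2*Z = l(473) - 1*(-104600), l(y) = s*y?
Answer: 42469696990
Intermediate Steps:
s = -32
l(y) = -32*y
Z = 44732 (Z = (-32*473 - 1*(-104600))/2 = (-15136 + 104600)/2 = (½)*89464 = 44732)
x(A, t) = 6 + 2*A + 4*t (x(A, t) = 6 + 2*((A + t) + t) = 6 + 2*(A + 2*t) = 6 + (2*A + 4*t) = 6 + 2*A + 4*t)
(54129 + Z)*(433555 + (x(6, 5)*(-98) - 241)) = (54129 + 44732)*(433555 + ((6 + 2*6 + 4*5)*(-98) - 241)) = 98861*(433555 + ((6 + 12 + 20)*(-98) - 241)) = 98861*(433555 + (38*(-98) - 241)) = 98861*(433555 + (-3724 - 241)) = 98861*(433555 - 3965) = 98861*429590 = 42469696990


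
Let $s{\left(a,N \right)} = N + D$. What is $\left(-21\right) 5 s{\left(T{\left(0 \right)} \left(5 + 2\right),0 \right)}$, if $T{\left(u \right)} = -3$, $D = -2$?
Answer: $210$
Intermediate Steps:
$s{\left(a,N \right)} = -2 + N$ ($s{\left(a,N \right)} = N - 2 = -2 + N$)
$\left(-21\right) 5 s{\left(T{\left(0 \right)} \left(5 + 2\right),0 \right)} = \left(-21\right) 5 \left(-2 + 0\right) = \left(-105\right) \left(-2\right) = 210$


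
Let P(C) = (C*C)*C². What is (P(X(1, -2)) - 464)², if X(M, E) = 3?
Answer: 146689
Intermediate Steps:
P(C) = C⁴ (P(C) = C²*C² = C⁴)
(P(X(1, -2)) - 464)² = (3⁴ - 464)² = (81 - 464)² = (-383)² = 146689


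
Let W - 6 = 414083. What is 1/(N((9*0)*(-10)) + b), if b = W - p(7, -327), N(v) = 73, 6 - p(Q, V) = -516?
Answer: 1/413640 ≈ 2.4176e-6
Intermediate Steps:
p(Q, V) = 522 (p(Q, V) = 6 - 1*(-516) = 6 + 516 = 522)
W = 414089 (W = 6 + 414083 = 414089)
b = 413567 (b = 414089 - 1*522 = 414089 - 522 = 413567)
1/(N((9*0)*(-10)) + b) = 1/(73 + 413567) = 1/413640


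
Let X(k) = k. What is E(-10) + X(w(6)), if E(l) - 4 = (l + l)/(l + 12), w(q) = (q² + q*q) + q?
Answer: 72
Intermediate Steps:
w(q) = q + 2*q² (w(q) = (q² + q²) + q = 2*q² + q = q + 2*q²)
E(l) = 4 + 2*l/(12 + l) (E(l) = 4 + (l + l)/(l + 12) = 4 + (2*l)/(12 + l) = 4 + 2*l/(12 + l))
E(-10) + X(w(6)) = 6*(8 - 10)/(12 - 10) + 6*(1 + 2*6) = 6*(-2)/2 + 6*(1 + 12) = 6*(½)*(-2) + 6*13 = -6 + 78 = 72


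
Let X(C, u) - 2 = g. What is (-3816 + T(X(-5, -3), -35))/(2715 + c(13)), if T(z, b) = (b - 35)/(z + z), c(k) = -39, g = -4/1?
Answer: -7597/5352 ≈ -1.4195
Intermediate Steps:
g = -4 (g = -4*1 = -4)
X(C, u) = -2 (X(C, u) = 2 - 4 = -2)
T(z, b) = (-35 + b)/(2*z) (T(z, b) = (-35 + b)/((2*z)) = (-35 + b)*(1/(2*z)) = (-35 + b)/(2*z))
(-3816 + T(X(-5, -3), -35))/(2715 + c(13)) = (-3816 + (½)*(-35 - 35)/(-2))/(2715 - 39) = (-3816 + (½)*(-½)*(-70))/2676 = (-3816 + 35/2)*(1/2676) = -7597/2*1/2676 = -7597/5352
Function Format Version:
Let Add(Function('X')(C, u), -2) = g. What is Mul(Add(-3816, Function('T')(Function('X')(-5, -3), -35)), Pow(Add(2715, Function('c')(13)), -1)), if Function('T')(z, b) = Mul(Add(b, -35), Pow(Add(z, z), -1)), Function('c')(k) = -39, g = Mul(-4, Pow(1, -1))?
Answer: Rational(-7597, 5352) ≈ -1.4195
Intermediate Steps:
g = -4 (g = Mul(-4, 1) = -4)
Function('X')(C, u) = -2 (Function('X')(C, u) = Add(2, -4) = -2)
Function('T')(z, b) = Mul(Rational(1, 2), Pow(z, -1), Add(-35, b)) (Function('T')(z, b) = Mul(Add(-35, b), Pow(Mul(2, z), -1)) = Mul(Add(-35, b), Mul(Rational(1, 2), Pow(z, -1))) = Mul(Rational(1, 2), Pow(z, -1), Add(-35, b)))
Mul(Add(-3816, Function('T')(Function('X')(-5, -3), -35)), Pow(Add(2715, Function('c')(13)), -1)) = Mul(Add(-3816, Mul(Rational(1, 2), Pow(-2, -1), Add(-35, -35))), Pow(Add(2715, -39), -1)) = Mul(Add(-3816, Mul(Rational(1, 2), Rational(-1, 2), -70)), Pow(2676, -1)) = Mul(Add(-3816, Rational(35, 2)), Rational(1, 2676)) = Mul(Rational(-7597, 2), Rational(1, 2676)) = Rational(-7597, 5352)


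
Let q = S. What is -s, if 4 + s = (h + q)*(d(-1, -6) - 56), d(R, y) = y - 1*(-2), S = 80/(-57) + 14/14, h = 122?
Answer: 138696/19 ≈ 7299.8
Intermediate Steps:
S = -23/57 (S = 80*(-1/57) + 14*(1/14) = -80/57 + 1 = -23/57 ≈ -0.40351)
d(R, y) = 2 + y (d(R, y) = y + 2 = 2 + y)
q = -23/57 ≈ -0.40351
s = -138696/19 (s = -4 + (122 - 23/57)*((2 - 6) - 56) = -4 + 6931*(-4 - 56)/57 = -4 + (6931/57)*(-60) = -4 - 138620/19 = -138696/19 ≈ -7299.8)
-s = -1*(-138696/19) = 138696/19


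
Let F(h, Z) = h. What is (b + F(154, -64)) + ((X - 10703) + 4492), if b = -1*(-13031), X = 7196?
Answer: 14170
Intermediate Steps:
b = 13031
(b + F(154, -64)) + ((X - 10703) + 4492) = (13031 + 154) + ((7196 - 10703) + 4492) = 13185 + (-3507 + 4492) = 13185 + 985 = 14170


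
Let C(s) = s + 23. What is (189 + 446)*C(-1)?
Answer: 13970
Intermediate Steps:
C(s) = 23 + s
(189 + 446)*C(-1) = (189 + 446)*(23 - 1) = 635*22 = 13970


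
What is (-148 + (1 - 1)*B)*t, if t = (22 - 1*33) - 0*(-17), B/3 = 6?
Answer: 1628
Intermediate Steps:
B = 18 (B = 3*6 = 18)
t = -11 (t = (22 - 33) - 1*0 = -11 + 0 = -11)
(-148 + (1 - 1)*B)*t = (-148 + (1 - 1)*18)*(-11) = (-148 + 0*18)*(-11) = (-148 + 0)*(-11) = -148*(-11) = 1628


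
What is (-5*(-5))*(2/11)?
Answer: 50/11 ≈ 4.5455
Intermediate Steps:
(-5*(-5))*(2/11) = 25*(2*(1/11)) = 25*(2/11) = 50/11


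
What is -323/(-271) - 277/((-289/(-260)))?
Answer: -19424073/78319 ≈ -248.01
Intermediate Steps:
-323/(-271) - 277/((-289/(-260))) = -323*(-1/271) - 277/((-289*(-1/260))) = 323/271 - 277/289/260 = 323/271 - 277*260/289 = 323/271 - 72020/289 = -19424073/78319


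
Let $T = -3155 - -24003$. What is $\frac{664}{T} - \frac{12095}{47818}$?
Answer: $- \frac{6887669}{31153427} \approx -0.22109$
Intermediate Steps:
$T = 20848$ ($T = -3155 + 24003 = 20848$)
$\frac{664}{T} - \frac{12095}{47818} = \frac{664}{20848} - \frac{12095}{47818} = 664 \cdot \frac{1}{20848} - \frac{12095}{47818} = \frac{83}{2606} - \frac{12095}{47818} = - \frac{6887669}{31153427}$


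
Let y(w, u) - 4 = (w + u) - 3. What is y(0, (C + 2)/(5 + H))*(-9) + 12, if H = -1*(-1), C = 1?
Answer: -3/2 ≈ -1.5000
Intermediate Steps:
H = 1
y(w, u) = 1 + u + w (y(w, u) = 4 + ((w + u) - 3) = 4 + ((u + w) - 3) = 4 + (-3 + u + w) = 1 + u + w)
y(0, (C + 2)/(5 + H))*(-9) + 12 = (1 + (1 + 2)/(5 + 1) + 0)*(-9) + 12 = (1 + 3/6 + 0)*(-9) + 12 = (1 + 3*(⅙) + 0)*(-9) + 12 = (1 + ½ + 0)*(-9) + 12 = (3/2)*(-9) + 12 = -27/2 + 12 = -3/2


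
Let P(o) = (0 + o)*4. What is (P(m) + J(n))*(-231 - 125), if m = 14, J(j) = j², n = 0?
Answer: -19936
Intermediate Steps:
P(o) = 4*o (P(o) = o*4 = 4*o)
(P(m) + J(n))*(-231 - 125) = (4*14 + 0²)*(-231 - 125) = (56 + 0)*(-356) = 56*(-356) = -19936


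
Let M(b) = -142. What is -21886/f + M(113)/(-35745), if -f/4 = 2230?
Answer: 78358171/31884540 ≈ 2.4576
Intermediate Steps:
f = -8920 (f = -4*2230 = -8920)
-21886/f + M(113)/(-35745) = -21886/(-8920) - 142/(-35745) = -21886*(-1/8920) - 142*(-1/35745) = 10943/4460 + 142/35745 = 78358171/31884540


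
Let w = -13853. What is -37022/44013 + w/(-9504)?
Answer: 85951667/139433184 ≈ 0.61644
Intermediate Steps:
-37022/44013 + w/(-9504) = -37022/44013 - 13853/(-9504) = -37022*1/44013 - 13853*(-1/9504) = -37022/44013 + 13853/9504 = 85951667/139433184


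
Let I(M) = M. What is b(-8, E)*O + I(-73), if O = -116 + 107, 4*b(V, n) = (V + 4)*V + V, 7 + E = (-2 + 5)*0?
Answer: -127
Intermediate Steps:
E = -7 (E = -7 + (-2 + 5)*0 = -7 + 3*0 = -7 + 0 = -7)
b(V, n) = V/4 + V*(4 + V)/4 (b(V, n) = ((V + 4)*V + V)/4 = ((4 + V)*V + V)/4 = (V*(4 + V) + V)/4 = (V + V*(4 + V))/4 = V/4 + V*(4 + V)/4)
O = -9
b(-8, E)*O + I(-73) = ((¼)*(-8)*(5 - 8))*(-9) - 73 = ((¼)*(-8)*(-3))*(-9) - 73 = 6*(-9) - 73 = -54 - 73 = -127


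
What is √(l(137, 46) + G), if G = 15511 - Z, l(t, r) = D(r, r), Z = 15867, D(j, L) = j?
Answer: I*√310 ≈ 17.607*I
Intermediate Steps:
l(t, r) = r
G = -356 (G = 15511 - 1*15867 = 15511 - 15867 = -356)
√(l(137, 46) + G) = √(46 - 356) = √(-310) = I*√310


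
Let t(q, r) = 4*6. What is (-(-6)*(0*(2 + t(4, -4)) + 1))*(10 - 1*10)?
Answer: 0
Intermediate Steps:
t(q, r) = 24
(-(-6)*(0*(2 + t(4, -4)) + 1))*(10 - 1*10) = (-(-6)*(0*(2 + 24) + 1))*(10 - 1*10) = (-(-6)*(0*26 + 1))*(10 - 10) = -(-6)*(0 + 1)*0 = -(-6)*0 = -2*(-3)*0 = 6*0 = 0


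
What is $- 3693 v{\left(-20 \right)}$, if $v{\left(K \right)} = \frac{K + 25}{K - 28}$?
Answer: $\frac{6155}{16} \approx 384.69$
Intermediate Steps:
$v{\left(K \right)} = \frac{25 + K}{-28 + K}$
$- 3693 v{\left(-20 \right)} = - 3693 \frac{25 - 20}{-28 - 20} = - 3693 \frac{1}{-48} \cdot 5 = - 3693 \left(\left(- \frac{1}{48}\right) 5\right) = \left(-3693\right) \left(- \frac{5}{48}\right) = \frac{6155}{16}$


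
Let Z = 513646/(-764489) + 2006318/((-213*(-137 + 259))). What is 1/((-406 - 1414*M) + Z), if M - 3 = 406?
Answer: -139901487/80976362836783 ≈ -1.7277e-6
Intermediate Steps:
M = 409 (M = 3 + 406 = 409)
Z = -10895462299/139901487 (Z = 513646*(-1/764489) + 2006318/((-213*122)) = -513646/764489 + 2006318/(-25986) = -513646/764489 + 2006318*(-1/25986) = -513646/764489 - 14129/183 = -10895462299/139901487 ≈ -77.880)
1/((-406 - 1414*M) + Z) = 1/((-406 - 1414*409) - 10895462299/139901487) = 1/((-406 - 578326) - 10895462299/139901487) = 1/(-578732 - 10895462299/139901487) = 1/(-80976362836783/139901487) = -139901487/80976362836783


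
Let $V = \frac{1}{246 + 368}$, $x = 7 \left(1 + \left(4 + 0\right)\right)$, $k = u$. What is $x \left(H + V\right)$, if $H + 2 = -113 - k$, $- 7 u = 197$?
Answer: $- \frac{1866525}{614} \approx -3039.9$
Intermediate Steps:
$u = - \frac{197}{7}$ ($u = \left(- \frac{1}{7}\right) 197 = - \frac{197}{7} \approx -28.143$)
$k = - \frac{197}{7} \approx -28.143$
$H = - \frac{608}{7}$ ($H = -2 - \frac{594}{7} = - \frac{608}{7} \approx -86.857$)
$x = 35$ ($x = 7 \left(1 + 4\right) = 7 \cdot 5 = 35$)
$V = \frac{1}{614} \approx 0.0016287$
$x \left(H + V\right) = 35 \left(- \frac{608}{7} + \frac{1}{614}\right) = 35 \left(- \frac{373305}{4298}\right) = - \frac{1866525}{614}$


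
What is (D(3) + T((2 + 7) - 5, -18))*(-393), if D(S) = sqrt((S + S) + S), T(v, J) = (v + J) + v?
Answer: 2751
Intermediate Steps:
T(v, J) = J + 2*v (T(v, J) = (J + v) + v = J + 2*v)
D(S) = sqrt(3)*sqrt(S) (D(S) = sqrt(2*S + S) = sqrt(3*S) = sqrt(3)*sqrt(S))
(D(3) + T((2 + 7) - 5, -18))*(-393) = (sqrt(3)*sqrt(3) + (-18 + 2*((2 + 7) - 5)))*(-393) = (3 + (-18 + 2*(9 - 5)))*(-393) = (3 + (-18 + 2*4))*(-393) = (3 + (-18 + 8))*(-393) = (3 - 10)*(-393) = -7*(-393) = 2751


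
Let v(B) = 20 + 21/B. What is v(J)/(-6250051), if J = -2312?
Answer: -46219/14450117912 ≈ -3.1985e-6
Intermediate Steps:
v(J)/(-6250051) = (20 + 21/(-2312))/(-6250051) = (20 + 21*(-1/2312))*(-1/6250051) = (20 - 21/2312)*(-1/6250051) = (46219/2312)*(-1/6250051) = -46219/14450117912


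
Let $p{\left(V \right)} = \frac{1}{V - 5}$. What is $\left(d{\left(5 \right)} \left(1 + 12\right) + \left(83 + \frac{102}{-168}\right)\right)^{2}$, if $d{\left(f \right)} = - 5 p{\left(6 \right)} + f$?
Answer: $\frac{5322249}{784} \approx 6788.6$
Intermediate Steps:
$p{\left(V \right)} = \frac{1}{-5 + V}$
$d{\left(f \right)} = -5 + f$ ($d{\left(f \right)} = - \frac{5}{-5 + 6} + f = - \frac{5}{1} + f = \left(-5\right) 1 + f = -5 + f$)
$\left(d{\left(5 \right)} \left(1 + 12\right) + \left(83 + \frac{102}{-168}\right)\right)^{2} = \left(\left(-5 + 5\right) \left(1 + 12\right) + \left(83 + \frac{102}{-168}\right)\right)^{2} = \left(0 \cdot 13 + \left(83 + 102 \left(- \frac{1}{168}\right)\right)\right)^{2} = \left(0 + \left(83 - \frac{17}{28}\right)\right)^{2} = \left(0 + \frac{2307}{28}\right)^{2} = \left(\frac{2307}{28}\right)^{2} = \frac{5322249}{784}$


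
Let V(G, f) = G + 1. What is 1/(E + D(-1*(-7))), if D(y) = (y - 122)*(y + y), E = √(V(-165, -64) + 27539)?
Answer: -322/512945 - √1095/512945 ≈ -0.00069226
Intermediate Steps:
V(G, f) = 1 + G
E = 5*√1095 (E = √((1 - 165) + 27539) = √(-164 + 27539) = √27375 = 5*√1095 ≈ 165.45)
D(y) = 2*y*(-122 + y) (D(y) = (-122 + y)*(2*y) = 2*y*(-122 + y))
1/(E + D(-1*(-7))) = 1/(5*√1095 + 2*(-1*(-7))*(-122 - 1*(-7))) = 1/(5*√1095 + 2*7*(-122 + 7)) = 1/(5*√1095 + 2*7*(-115)) = 1/(5*√1095 - 1610) = 1/(-1610 + 5*√1095)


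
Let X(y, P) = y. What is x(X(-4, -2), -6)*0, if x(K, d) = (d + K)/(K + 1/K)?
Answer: 0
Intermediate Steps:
x(K, d) = (K + d)/(K + 1/K)
x(X(-4, -2), -6)*0 = -4*(-4 - 6)/(1 + (-4)²)*0 = -4*(-10)/(1 + 16)*0 = -4*(-10)/17*0 = -4*1/17*(-10)*0 = (40/17)*0 = 0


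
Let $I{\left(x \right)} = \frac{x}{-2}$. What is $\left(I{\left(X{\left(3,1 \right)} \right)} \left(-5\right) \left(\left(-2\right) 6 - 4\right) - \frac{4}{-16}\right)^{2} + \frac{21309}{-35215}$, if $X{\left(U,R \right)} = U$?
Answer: $\frac{8079423871}{563440} \approx 14339.0$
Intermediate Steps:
$I{\left(x \right)} = - \frac{x}{2}$ ($I{\left(x \right)} = x \left(- \frac{1}{2}\right) = - \frac{x}{2}$)
$\left(I{\left(X{\left(3,1 \right)} \right)} \left(-5\right) \left(\left(-2\right) 6 - 4\right) - \frac{4}{-16}\right)^{2} + \frac{21309}{-35215} = \left(\left(- \frac{1}{2}\right) 3 \left(-5\right) \left(\left(-2\right) 6 - 4\right) - \frac{4}{-16}\right)^{2} + \frac{21309}{-35215} = \left(\left(- \frac{3}{2}\right) \left(-5\right) \left(-12 - 4\right) - - \frac{1}{4}\right)^{2} + 21309 \left(- \frac{1}{35215}\right) = \left(\frac{15}{2} \left(-16\right) + \frac{1}{4}\right)^{2} - \frac{21309}{35215} = \left(-120 + \frac{1}{4}\right)^{2} - \frac{21309}{35215} = \left(- \frac{479}{4}\right)^{2} - \frac{21309}{35215} = \frac{229441}{16} - \frac{21309}{35215} = \frac{8079423871}{563440}$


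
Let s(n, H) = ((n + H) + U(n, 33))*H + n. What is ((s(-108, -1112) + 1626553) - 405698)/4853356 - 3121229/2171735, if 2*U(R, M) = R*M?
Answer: -5247558609839/10540203092660 ≈ -0.49786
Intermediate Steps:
U(R, M) = M*R/2 (U(R, M) = (R*M)/2 = (M*R)/2 = M*R/2)
s(n, H) = n + H*(H + 35*n/2) (s(n, H) = ((n + H) + (½)*33*n)*H + n = ((H + n) + 33*n/2)*H + n = (H + 35*n/2)*H + n = H*(H + 35*n/2) + n = n + H*(H + 35*n/2))
((s(-108, -1112) + 1626553) - 405698)/4853356 - 3121229/2171735 = (((-108 + (-1112)² + (35/2)*(-1112)*(-108)) + 1626553) - 405698)/4853356 - 3121229/2171735 = (((-108 + 1236544 + 2101680) + 1626553) - 405698)*(1/4853356) - 3121229*1/2171735 = ((3338116 + 1626553) - 405698)*(1/4853356) - 3121229/2171735 = (4964669 - 405698)*(1/4853356) - 3121229/2171735 = 4558971*(1/4853356) - 3121229/2171735 = 4558971/4853356 - 3121229/2171735 = -5247558609839/10540203092660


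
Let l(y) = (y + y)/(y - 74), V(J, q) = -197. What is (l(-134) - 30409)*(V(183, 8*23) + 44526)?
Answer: -70093059129/52 ≈ -1.3479e+9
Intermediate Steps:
l(y) = 2*y/(-74 + y) (l(y) = (2*y)/(-74 + y) = 2*y/(-74 + y))
(l(-134) - 30409)*(V(183, 8*23) + 44526) = (2*(-134)/(-74 - 134) - 30409)*(-197 + 44526) = (2*(-134)/(-208) - 30409)*44329 = (2*(-134)*(-1/208) - 30409)*44329 = (67/52 - 30409)*44329 = -1581201/52*44329 = -70093059129/52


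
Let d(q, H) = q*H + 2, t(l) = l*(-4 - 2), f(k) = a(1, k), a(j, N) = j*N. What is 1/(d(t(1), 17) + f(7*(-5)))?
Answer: -1/135 ≈ -0.0074074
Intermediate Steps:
a(j, N) = N*j
f(k) = k (f(k) = k*1 = k)
t(l) = -6*l (t(l) = l*(-6) = -6*l)
d(q, H) = 2 + H*q (d(q, H) = H*q + 2 = 2 + H*q)
1/(d(t(1), 17) + f(7*(-5))) = 1/((2 + 17*(-6*1)) + 7*(-5)) = 1/((2 + 17*(-6)) - 35) = 1/((2 - 102) - 35) = 1/(-100 - 35) = 1/(-135) = -1/135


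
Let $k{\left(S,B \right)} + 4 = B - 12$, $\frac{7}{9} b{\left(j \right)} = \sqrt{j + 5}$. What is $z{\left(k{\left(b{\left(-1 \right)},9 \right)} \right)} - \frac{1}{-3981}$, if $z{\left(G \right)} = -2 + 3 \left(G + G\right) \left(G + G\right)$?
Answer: $\frac{2332867}{3981} \approx 586.0$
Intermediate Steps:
$b{\left(j \right)} = \frac{9 \sqrt{5 + j}}{7}$ ($b{\left(j \right)} = \frac{9 \sqrt{j + 5}}{7} = \frac{9 \sqrt{5 + j}}{7}$)
$k{\left(S,B \right)} = -16 + B$ ($k{\left(S,B \right)} = -4 + \left(B - 12\right) = -4 + \left(-12 + B\right) = -16 + B$)
$z{\left(G \right)} = -2 + 12 G^{2}$ ($z{\left(G \right)} = -2 + 3 \cdot 2 G 2 G = -2 + 3 \cdot 4 G^{2} = -2 + 12 G^{2}$)
$z{\left(k{\left(b{\left(-1 \right)},9 \right)} \right)} - \frac{1}{-3981} = \left(-2 + 12 \left(-16 + 9\right)^{2}\right) - \frac{1}{-3981} = \left(-2 + 12 \left(-7\right)^{2}\right) - - \frac{1}{3981} = \left(-2 + 12 \cdot 49\right) + \frac{1}{3981} = \left(-2 + 588\right) + \frac{1}{3981} = 586 + \frac{1}{3981} = \frac{2332867}{3981}$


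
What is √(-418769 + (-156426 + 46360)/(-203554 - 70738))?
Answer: I*√7876629175000186/137146 ≈ 647.12*I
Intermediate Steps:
√(-418769 + (-156426 + 46360)/(-203554 - 70738)) = √(-418769 - 110066/(-274292)) = √(-418769 - 110066*(-1/274292)) = √(-418769 + 55033/137146) = √(-57432438241/137146) = I*√7876629175000186/137146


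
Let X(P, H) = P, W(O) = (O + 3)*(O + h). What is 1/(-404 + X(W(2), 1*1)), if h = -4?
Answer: -1/414 ≈ -0.0024155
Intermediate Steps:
W(O) = (-4 + O)*(3 + O) (W(O) = (O + 3)*(O - 4) = (3 + O)*(-4 + O) = (-4 + O)*(3 + O))
1/(-404 + X(W(2), 1*1)) = 1/(-404 + (-12 + 2**2 - 1*2)) = 1/(-404 + (-12 + 4 - 2)) = 1/(-404 - 10) = 1/(-414) = -1/414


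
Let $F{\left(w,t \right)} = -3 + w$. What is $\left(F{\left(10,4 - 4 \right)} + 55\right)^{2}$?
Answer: $3844$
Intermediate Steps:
$\left(F{\left(10,4 - 4 \right)} + 55\right)^{2} = \left(\left(-3 + 10\right) + 55\right)^{2} = \left(7 + 55\right)^{2} = 62^{2} = 3844$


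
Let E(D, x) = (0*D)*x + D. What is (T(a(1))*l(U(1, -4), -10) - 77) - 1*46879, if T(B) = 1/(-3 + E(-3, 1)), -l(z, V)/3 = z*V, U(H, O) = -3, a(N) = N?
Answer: -46941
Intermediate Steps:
l(z, V) = -3*V*z (l(z, V) = -3*z*V = -3*V*z)
E(D, x) = D (E(D, x) = 0*x + D = 0 + D = D)
T(B) = -⅙ (T(B) = 1/(-3 - 3) = 1/(-6) = -⅙)
(T(a(1))*l(U(1, -4), -10) - 77) - 1*46879 = (-(-1)*(-10)*(-3)/2 - 77) - 1*46879 = (-⅙*(-90) - 77) - 46879 = (15 - 77) - 46879 = -62 - 46879 = -46941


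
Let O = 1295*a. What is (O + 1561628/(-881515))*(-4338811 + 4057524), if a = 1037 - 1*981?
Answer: -17981526369403364/881515 ≈ -2.0398e+10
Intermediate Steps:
a = 56 (a = 1037 - 981 = 56)
O = 72520 (O = 1295*56 = 72520)
(O + 1561628/(-881515))*(-4338811 + 4057524) = (72520 + 1561628/(-881515))*(-4338811 + 4057524) = (72520 + 1561628*(-1/881515))*(-281287) = (72520 - 1561628/881515)*(-281287) = (63925906172/881515)*(-281287) = -17981526369403364/881515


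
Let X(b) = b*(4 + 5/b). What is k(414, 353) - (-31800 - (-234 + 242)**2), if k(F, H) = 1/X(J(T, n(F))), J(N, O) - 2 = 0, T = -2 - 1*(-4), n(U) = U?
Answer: 414233/13 ≈ 31864.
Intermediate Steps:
T = 2 (T = -2 + 4 = 2)
J(N, O) = 2 (J(N, O) = 2 + 0 = 2)
k(F, H) = 1/13 (k(F, H) = 1/(5 + 4*2) = 1/(5 + 8) = 1/13)
k(414, 353) - (-31800 - (-234 + 242)**2) = 1/13 - (-31800 - (-234 + 242)**2) = 1/13 - (-31800 - 1*8**2) = 1/13 - (-31800 - 1*64) = 1/13 - (-31800 - 64) = 1/13 - 1*(-31864) = 1/13 + 31864 = 414233/13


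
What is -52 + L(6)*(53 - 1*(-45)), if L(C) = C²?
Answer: 3476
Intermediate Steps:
-52 + L(6)*(53 - 1*(-45)) = -52 + 6²*(53 - 1*(-45)) = -52 + 36*(53 + 45) = -52 + 36*98 = -52 + 3528 = 3476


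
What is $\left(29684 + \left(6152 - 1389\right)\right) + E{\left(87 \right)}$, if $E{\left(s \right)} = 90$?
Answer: $34537$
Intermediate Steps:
$\left(29684 + \left(6152 - 1389\right)\right) + E{\left(87 \right)} = \left(29684 + \left(6152 - 1389\right)\right) + 90 = \left(29684 + 4763\right) + 90 = 34447 + 90 = 34537$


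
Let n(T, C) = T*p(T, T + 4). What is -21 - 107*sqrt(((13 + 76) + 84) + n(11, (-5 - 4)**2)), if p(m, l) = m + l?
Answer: -21 - 321*sqrt(51) ≈ -2313.4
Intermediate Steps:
p(m, l) = l + m
n(T, C) = T*(4 + 2*T) (n(T, C) = T*((T + 4) + T) = T*((4 + T) + T) = T*(4 + 2*T))
-21 - 107*sqrt(((13 + 76) + 84) + n(11, (-5 - 4)**2)) = -21 - 107*sqrt(((13 + 76) + 84) + 2*11*(2 + 11)) = -21 - 107*sqrt((89 + 84) + 2*11*13) = -21 - 107*sqrt(173 + 286) = -21 - 321*sqrt(51)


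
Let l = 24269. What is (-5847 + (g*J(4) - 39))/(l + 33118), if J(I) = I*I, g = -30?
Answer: -2122/19129 ≈ -0.11093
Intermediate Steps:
J(I) = I²
(-5847 + (g*J(4) - 39))/(l + 33118) = (-5847 + (-30*4² - 39))/(24269 + 33118) = (-5847 + (-30*16 - 39))/57387 = (-5847 + (-480 - 39))*(1/57387) = (-5847 - 519)*(1/57387) = -6366*1/57387 = -2122/19129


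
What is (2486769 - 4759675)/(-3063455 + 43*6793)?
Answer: 1136453/1385678 ≈ 0.82014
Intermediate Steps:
(2486769 - 4759675)/(-3063455 + 43*6793) = -2272906/(-3063455 + 292099) = -2272906/(-2771356) = -2272906*(-1/2771356) = 1136453/1385678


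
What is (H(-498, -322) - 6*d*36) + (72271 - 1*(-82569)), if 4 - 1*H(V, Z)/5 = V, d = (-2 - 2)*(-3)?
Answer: 154758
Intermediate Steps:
d = 12 (d = -4*(-3) = 12)
H(V, Z) = 20 - 5*V
(H(-498, -322) - 6*d*36) + (72271 - 1*(-82569)) = ((20 - 5*(-498)) - 6*12*36) + (72271 - 1*(-82569)) = ((20 + 2490) - 72*36) + (72271 + 82569) = (2510 - 2592) + 154840 = -82 + 154840 = 154758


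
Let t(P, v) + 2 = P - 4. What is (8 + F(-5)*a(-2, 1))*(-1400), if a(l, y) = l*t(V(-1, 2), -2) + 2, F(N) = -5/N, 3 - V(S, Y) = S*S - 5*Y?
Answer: 2800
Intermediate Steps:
V(S, Y) = 3 - S² + 5*Y (V(S, Y) = 3 - (S*S - 5*Y) = 3 - (S² - 5*Y) = 3 + (-S² + 5*Y) = 3 - S² + 5*Y)
t(P, v) = -6 + P (t(P, v) = -2 + (P - 4) = -2 + (-4 + P) = -6 + P)
a(l, y) = 2 + 6*l (a(l, y) = l*(-6 + (3 - 1*(-1)² + 5*2)) + 2 = l*(-6 + (3 - 1*1 + 10)) + 2 = l*(-6 + (3 - 1 + 10)) + 2 = l*(-6 + 12) + 2 = l*6 + 2 = 6*l + 2 = 2 + 6*l)
(8 + F(-5)*a(-2, 1))*(-1400) = (8 + (-5/(-5))*(2 + 6*(-2)))*(-1400) = (8 + (-5*(-⅕))*(2 - 12))*(-1400) = (8 + 1*(-10))*(-1400) = (8 - 10)*(-1400) = -2*(-1400) = 2800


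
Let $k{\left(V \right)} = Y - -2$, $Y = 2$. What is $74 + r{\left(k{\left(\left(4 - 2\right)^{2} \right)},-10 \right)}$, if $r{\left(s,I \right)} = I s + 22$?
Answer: $56$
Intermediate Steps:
$k{\left(V \right)} = 4$ ($k{\left(V \right)} = 2 - -2 = 2 + 2 = 4$)
$r{\left(s,I \right)} = 22 + I s$
$74 + r{\left(k{\left(\left(4 - 2\right)^{2} \right)},-10 \right)} = 74 + \left(22 - 40\right) = 74 - 18 = 56$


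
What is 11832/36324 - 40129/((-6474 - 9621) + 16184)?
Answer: -121382729/269403 ≈ -450.56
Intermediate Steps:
11832/36324 - 40129/((-6474 - 9621) + 16184) = 11832*(1/36324) - 40129/(-16095 + 16184) = 986/3027 - 40129/89 = -121382729/269403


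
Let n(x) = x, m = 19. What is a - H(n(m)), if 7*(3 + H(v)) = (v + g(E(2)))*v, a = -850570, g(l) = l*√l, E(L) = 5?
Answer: -5954330/7 - 95*√5/7 ≈ -8.5065e+5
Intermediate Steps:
g(l) = l^(3/2)
H(v) = -3 + v*(v + 5*√5)/7 (H(v) = -3 + ((v + 5^(3/2))*v)/7 = -3 + ((v + 5*√5)*v)/7 = -3 + (v*(v + 5*√5))/7 = -3 + v*(v + 5*√5)/7)
a - H(n(m)) = -850570 - (-3 + (⅐)*19² + (5/7)*19*√5) = -850570 - (-3 + (⅐)*361 + 95*√5/7) = -850570 - (-3 + 361/7 + 95*√5/7) = -850570 - (340/7 + 95*√5/7) = -850570 + (-340/7 - 95*√5/7) = -5954330/7 - 95*√5/7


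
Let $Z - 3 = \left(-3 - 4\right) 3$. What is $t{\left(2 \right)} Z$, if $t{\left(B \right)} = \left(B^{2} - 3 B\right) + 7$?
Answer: $-90$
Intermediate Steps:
$Z = -18$ ($Z = 3 + \left(-3 - 4\right) 3 = 3 - 21 = -18$)
$t{\left(B \right)} = 7 + B^{2} - 3 B$
$t{\left(2 \right)} Z = \left(7 + 2^{2} - 6\right) \left(-18\right) = \left(7 + 4 - 6\right) \left(-18\right) = 5 \left(-18\right) = -90$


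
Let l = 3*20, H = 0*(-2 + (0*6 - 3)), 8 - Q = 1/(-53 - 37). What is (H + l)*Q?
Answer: 1442/3 ≈ 480.67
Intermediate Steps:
Q = 721/90 (Q = 8 - 1/(-53 - 37) = 8 - 1/(-90) = 8 - 1*(-1/90) = 8 + 1/90 = 721/90 ≈ 8.0111)
H = 0 (H = 0*(-2 + (0 - 3)) = 0*(-2 - 3) = 0*(-5) = 0)
l = 60
(H + l)*Q = (0 + 60)*(721/90) = 60*(721/90) = 1442/3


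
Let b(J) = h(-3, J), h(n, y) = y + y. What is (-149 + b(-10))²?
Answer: 28561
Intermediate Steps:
h(n, y) = 2*y
b(J) = 2*J
(-149 + b(-10))² = (-149 + 2*(-10))² = (-149 - 20)² = (-169)² = 28561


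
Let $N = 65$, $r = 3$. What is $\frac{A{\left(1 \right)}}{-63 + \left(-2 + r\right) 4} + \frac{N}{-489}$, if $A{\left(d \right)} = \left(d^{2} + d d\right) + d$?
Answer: $- \frac{5302}{28851} \approx -0.18377$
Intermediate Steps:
$A{\left(d \right)} = d + 2 d^{2}$ ($A{\left(d \right)} = \left(d^{2} + d^{2}\right) + d = 2 d^{2} + d = d + 2 d^{2}$)
$\frac{A{\left(1 \right)}}{-63 + \left(-2 + r\right) 4} + \frac{N}{-489} = \frac{1 \left(1 + 2 \cdot 1\right)}{-63 + \left(-2 + 3\right) 4} + \frac{65}{-489} = \frac{1 \left(1 + 2\right)}{-63 + 1 \cdot 4} + 65 \left(- \frac{1}{489}\right) = \frac{1 \cdot 3}{-63 + 4} - \frac{65}{489} = \frac{3}{-59} - \frac{65}{489} = 3 \left(- \frac{1}{59}\right) - \frac{65}{489} = - \frac{3}{59} - \frac{65}{489} = - \frac{5302}{28851}$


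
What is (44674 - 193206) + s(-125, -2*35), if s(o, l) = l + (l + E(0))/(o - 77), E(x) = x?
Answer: -15008767/101 ≈ -1.4860e+5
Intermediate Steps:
s(o, l) = l + l/(-77 + o) (s(o, l) = l + (l + 0)/(o - 77) = l + l/(-77 + o))
(44674 - 193206) + s(-125, -2*35) = (44674 - 193206) + (-2*35)*(-76 - 125)/(-77 - 125) = -148532 - 70*(-201)/(-202) = -148532 - 70*(-1/202)*(-201) = -148532 - 7035/101 = -15008767/101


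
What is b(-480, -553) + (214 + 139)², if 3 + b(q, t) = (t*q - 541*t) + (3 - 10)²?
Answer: 689268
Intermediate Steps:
b(q, t) = 46 - 541*t + q*t (b(q, t) = -3 + ((t*q - 541*t) + (3 - 10)²) = -3 + ((q*t - 541*t) + (-7)²) = -3 + ((-541*t + q*t) + 49) = -3 + (49 - 541*t + q*t) = 46 - 541*t + q*t)
b(-480, -553) + (214 + 139)² = (46 - 541*(-553) - 480*(-553)) + (214 + 139)² = (46 + 299173 + 265440) + 353² = 564659 + 124609 = 689268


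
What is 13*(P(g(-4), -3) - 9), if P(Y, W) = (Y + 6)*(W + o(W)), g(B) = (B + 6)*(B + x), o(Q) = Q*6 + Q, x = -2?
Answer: 1755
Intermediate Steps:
o(Q) = 7*Q (o(Q) = 6*Q + Q = 7*Q)
g(B) = (-2 + B)*(6 + B) (g(B) = (B + 6)*(B - 2) = (6 + B)*(-2 + B) = (-2 + B)*(6 + B))
P(Y, W) = 8*W*(6 + Y) (P(Y, W) = (Y + 6)*(W + 7*W) = (6 + Y)*(8*W) = 8*W*(6 + Y))
13*(P(g(-4), -3) - 9) = 13*(8*(-3)*(6 + (-12 + (-4)**2 + 4*(-4))) - 9) = 13*(8*(-3)*(6 + (-12 + 16 - 16)) - 9) = 13*(8*(-3)*(6 - 12) - 9) = 13*(8*(-3)*(-6) - 9) = 13*(144 - 9) = 13*135 = 1755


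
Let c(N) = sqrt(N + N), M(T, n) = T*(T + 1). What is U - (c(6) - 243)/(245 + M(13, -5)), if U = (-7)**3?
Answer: -146218/427 - 2*sqrt(3)/427 ≈ -342.44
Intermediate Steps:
U = -343
M(T, n) = T*(1 + T)
c(N) = sqrt(2)*sqrt(N) (c(N) = sqrt(2*N) = sqrt(2)*sqrt(N))
U - (c(6) - 243)/(245 + M(13, -5)) = -343 - (sqrt(2)*sqrt(6) - 243)/(245 + 13*(1 + 13)) = -343 - (2*sqrt(3) - 243)/(245 + 13*14) = -343 - (-243 + 2*sqrt(3))/(245 + 182) = -343 - (-243 + 2*sqrt(3))/427 = -343 - (-243/427 + 2*sqrt(3)/427) = -343 + (243/427 - 2*sqrt(3)/427) = -146218/427 - 2*sqrt(3)/427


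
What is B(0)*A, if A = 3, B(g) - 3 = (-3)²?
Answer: 36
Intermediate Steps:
B(g) = 12 (B(g) = 3 + (-3)² = 3 + 9 = 12)
B(0)*A = 12*3 = 36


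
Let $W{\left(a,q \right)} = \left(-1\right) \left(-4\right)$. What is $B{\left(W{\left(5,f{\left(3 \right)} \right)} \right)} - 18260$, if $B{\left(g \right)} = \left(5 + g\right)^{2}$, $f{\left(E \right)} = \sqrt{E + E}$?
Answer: $-18179$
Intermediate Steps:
$f{\left(E \right)} = \sqrt{2} \sqrt{E}$ ($f{\left(E \right)} = \sqrt{2 E} = \sqrt{2} \sqrt{E}$)
$W{\left(a,q \right)} = 4$
$B{\left(W{\left(5,f{\left(3 \right)} \right)} \right)} - 18260 = \left(5 + 4\right)^{2} - 18260 = 9^{2} - 18260 = 81 - 18260 = -18179$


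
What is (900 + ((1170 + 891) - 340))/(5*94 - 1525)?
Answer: -2621/1055 ≈ -2.4844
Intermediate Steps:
(900 + ((1170 + 891) - 340))/(5*94 - 1525) = (900 + (2061 - 340))/(470 - 1525) = (900 + 1721)/(-1055) = 2621*(-1/1055) = -2621/1055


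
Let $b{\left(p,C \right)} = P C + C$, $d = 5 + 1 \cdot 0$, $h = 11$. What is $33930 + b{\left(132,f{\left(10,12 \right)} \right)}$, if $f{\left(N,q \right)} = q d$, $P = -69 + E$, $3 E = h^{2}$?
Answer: $32270$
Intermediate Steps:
$E = \frac{121}{3}$ ($E = \frac{11^{2}}{3} = \frac{1}{3} \cdot 121 = \frac{121}{3} \approx 40.333$)
$d = 5$ ($d = 5 + 0 = 5$)
$P = - \frac{86}{3}$ ($P = -69 + \frac{121}{3} = - \frac{86}{3} \approx -28.667$)
$f{\left(N,q \right)} = 5 q$ ($f{\left(N,q \right)} = q 5 = 5 q$)
$b{\left(p,C \right)} = - \frac{83 C}{3}$ ($b{\left(p,C \right)} = - \frac{86 C}{3} + C = - \frac{83 C}{3}$)
$33930 + b{\left(132,f{\left(10,12 \right)} \right)} = 33930 - \frac{83 \cdot 5 \cdot 12}{3} = 33930 - 1660 = 32270$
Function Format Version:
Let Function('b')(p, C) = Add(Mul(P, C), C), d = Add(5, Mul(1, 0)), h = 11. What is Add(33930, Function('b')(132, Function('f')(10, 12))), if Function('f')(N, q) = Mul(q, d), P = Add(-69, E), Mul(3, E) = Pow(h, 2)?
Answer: 32270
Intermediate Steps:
E = Rational(121, 3) (E = Mul(Rational(1, 3), Pow(11, 2)) = Mul(Rational(1, 3), 121) = Rational(121, 3) ≈ 40.333)
d = 5 (d = Add(5, 0) = 5)
P = Rational(-86, 3) (P = Add(-69, Rational(121, 3)) = Rational(-86, 3) ≈ -28.667)
Function('f')(N, q) = Mul(5, q) (Function('f')(N, q) = Mul(q, 5) = Mul(5, q))
Function('b')(p, C) = Mul(Rational(-83, 3), C) (Function('b')(p, C) = Add(Mul(Rational(-86, 3), C), C) = Mul(Rational(-83, 3), C))
Add(33930, Function('b')(132, Function('f')(10, 12))) = Add(33930, Mul(Rational(-83, 3), Mul(5, 12))) = Add(33930, Mul(Rational(-83, 3), 60)) = Add(33930, -1660) = 32270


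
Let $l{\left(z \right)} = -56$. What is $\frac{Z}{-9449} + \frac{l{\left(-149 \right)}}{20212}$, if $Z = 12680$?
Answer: $- \frac{64204326}{47745797} \approx -1.3447$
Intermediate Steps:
$\frac{Z}{-9449} + \frac{l{\left(-149 \right)}}{20212} = \frac{12680}{-9449} - \frac{56}{20212} = 12680 \left(- \frac{1}{9449}\right) - \frac{14}{5053} = - \frac{12680}{9449} - \frac{14}{5053} = - \frac{64204326}{47745797}$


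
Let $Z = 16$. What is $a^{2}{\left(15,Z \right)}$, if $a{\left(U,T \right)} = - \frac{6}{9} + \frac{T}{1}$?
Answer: $\frac{2116}{9} \approx 235.11$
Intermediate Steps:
$a{\left(U,T \right)} = - \frac{2}{3} + T$ ($a{\left(U,T \right)} = \left(-6\right) \frac{1}{9} + T 1 = - \frac{2}{3} + T$)
$a^{2}{\left(15,Z \right)} = \left(- \frac{2}{3} + 16\right)^{2} = \left(\frac{46}{3}\right)^{2} = \frac{2116}{9}$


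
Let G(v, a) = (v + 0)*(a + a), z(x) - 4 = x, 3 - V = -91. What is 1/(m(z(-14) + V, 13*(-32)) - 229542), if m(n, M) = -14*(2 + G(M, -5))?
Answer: -1/287810 ≈ -3.4745e-6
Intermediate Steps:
V = 94 (V = 3 - 1*(-91) = 3 + 91 = 94)
z(x) = 4 + x
G(v, a) = 2*a*v (G(v, a) = v*(2*a) = 2*a*v)
m(n, M) = -28 + 140*M (m(n, M) = -14*(2 + 2*(-5)*M) = -14*(2 - 10*M) = -28 + 140*M)
1/(m(z(-14) + V, 13*(-32)) - 229542) = 1/((-28 + 140*(13*(-32))) - 229542) = 1/((-28 + 140*(-416)) - 229542) = 1/((-28 - 58240) - 229542) = 1/(-58268 - 229542) = 1/(-287810) = -1/287810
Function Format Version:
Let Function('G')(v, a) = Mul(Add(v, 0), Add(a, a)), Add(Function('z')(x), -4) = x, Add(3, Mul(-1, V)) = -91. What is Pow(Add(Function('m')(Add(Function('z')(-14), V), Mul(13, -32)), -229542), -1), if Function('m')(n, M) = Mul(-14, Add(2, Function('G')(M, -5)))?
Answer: Rational(-1, 287810) ≈ -3.4745e-6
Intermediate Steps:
V = 94 (V = Add(3, Mul(-1, -91)) = Add(3, 91) = 94)
Function('z')(x) = Add(4, x)
Function('G')(v, a) = Mul(2, a, v) (Function('G')(v, a) = Mul(v, Mul(2, a)) = Mul(2, a, v))
Function('m')(n, M) = Add(-28, Mul(140, M)) (Function('m')(n, M) = Mul(-14, Add(2, Mul(2, -5, M))) = Mul(-14, Add(2, Mul(-10, M))) = Add(-28, Mul(140, M)))
Pow(Add(Function('m')(Add(Function('z')(-14), V), Mul(13, -32)), -229542), -1) = Pow(Add(Add(-28, Mul(140, Mul(13, -32))), -229542), -1) = Pow(Add(Add(-28, Mul(140, -416)), -229542), -1) = Pow(Add(Add(-28, -58240), -229542), -1) = Pow(Add(-58268, -229542), -1) = Pow(-287810, -1) = Rational(-1, 287810)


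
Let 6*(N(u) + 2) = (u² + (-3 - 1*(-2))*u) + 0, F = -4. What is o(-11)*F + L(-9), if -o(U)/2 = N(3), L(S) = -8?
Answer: -16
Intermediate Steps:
N(u) = -2 - u/6 + u²/6 (N(u) = -2 + ((u² + (-3 - 1*(-2))*u) + 0)/6 = -2 + ((u² + (-3 + 2)*u) + 0)/6 = -2 + ((u² - u) + 0)/6 = -2 + (u² - u)/6 = -2 + (-u/6 + u²/6) = -2 - u/6 + u²/6)
o(U) = 2 (o(U) = -2*(-2 - ⅙*3 + (⅙)*3²) = -2*(-2 - ½ + (⅙)*9) = -2*(-2 - ½ + 3/2) = -2*(-1) = 2)
o(-11)*F + L(-9) = 2*(-4) - 8 = -8 - 8 = -16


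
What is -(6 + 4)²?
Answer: -100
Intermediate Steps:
-(6 + 4)² = -1*10² = -1*100 = -100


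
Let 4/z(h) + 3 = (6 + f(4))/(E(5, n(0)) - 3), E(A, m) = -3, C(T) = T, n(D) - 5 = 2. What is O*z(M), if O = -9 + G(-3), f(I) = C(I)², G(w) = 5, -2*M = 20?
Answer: 12/5 ≈ 2.4000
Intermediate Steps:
M = -10 (M = -½*20 = -10)
n(D) = 7 (n(D) = 5 + 2 = 7)
f(I) = I²
z(h) = -⅗ (z(h) = 4/(-3 + (6 + 4²)/(-3 - 3)) = 4/(-3 + (6 + 16)/(-6)) = 4/(-3 + 22*(-⅙)) = 4/(-3 - 11/3) = 4/(-20/3) = 4*(-3/20) = -⅗)
O = -4 (O = -9 + 5 = -4)
O*z(M) = -4*(-⅗) = 12/5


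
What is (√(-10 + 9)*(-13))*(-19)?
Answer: 247*I ≈ 247.0*I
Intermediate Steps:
(√(-10 + 9)*(-13))*(-19) = (√(-1)*(-13))*(-19) = (I*(-13))*(-19) = -13*I*(-19) = 247*I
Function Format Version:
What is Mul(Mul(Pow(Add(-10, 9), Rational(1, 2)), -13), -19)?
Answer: Mul(247, I) ≈ Mul(247.00, I)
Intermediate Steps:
Mul(Mul(Pow(Add(-10, 9), Rational(1, 2)), -13), -19) = Mul(Mul(Pow(-1, Rational(1, 2)), -13), -19) = Mul(Mul(I, -13), -19) = Mul(Mul(-13, I), -19) = Mul(247, I)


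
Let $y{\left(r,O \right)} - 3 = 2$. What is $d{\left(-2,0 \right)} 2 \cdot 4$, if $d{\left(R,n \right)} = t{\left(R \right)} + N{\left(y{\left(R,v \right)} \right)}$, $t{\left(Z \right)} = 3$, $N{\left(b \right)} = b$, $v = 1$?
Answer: $64$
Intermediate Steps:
$y{\left(r,O \right)} = 5$ ($y{\left(r,O \right)} = 3 + 2 = 5$)
$d{\left(R,n \right)} = 8$ ($d{\left(R,n \right)} = 3 + 5 = 8$)
$d{\left(-2,0 \right)} 2 \cdot 4 = 8 \cdot 2 \cdot 4 = 16 \cdot 4 = 64$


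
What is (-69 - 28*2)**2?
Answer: 15625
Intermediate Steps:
(-69 - 28*2)**2 = (-69 - 56)**2 = (-125)**2 = 15625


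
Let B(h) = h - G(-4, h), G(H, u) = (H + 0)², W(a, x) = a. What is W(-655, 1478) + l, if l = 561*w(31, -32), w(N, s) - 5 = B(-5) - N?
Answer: -27022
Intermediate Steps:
G(H, u) = H²
B(h) = -16 + h (B(h) = h - 1*(-4)² = h - 1*16 = h - 16 = -16 + h)
w(N, s) = -16 - N (w(N, s) = 5 + ((-16 - 5) - N) = 5 + (-21 - N) = -16 - N)
l = -26367 (l = 561*(-16 - 1*31) = 561*(-16 - 31) = 561*(-47) = -26367)
W(-655, 1478) + l = -655 - 26367 = -27022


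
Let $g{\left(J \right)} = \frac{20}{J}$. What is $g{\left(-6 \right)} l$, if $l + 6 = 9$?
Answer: $-10$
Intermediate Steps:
$l = 3$ ($l = -6 + 9 = 3$)
$g{\left(-6 \right)} l = \frac{20}{-6} \cdot 3 = 20 \left(- \frac{1}{6}\right) 3 = \left(- \frac{10}{3}\right) 3 = -10$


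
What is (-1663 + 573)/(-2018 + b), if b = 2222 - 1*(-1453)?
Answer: -1090/1657 ≈ -0.65781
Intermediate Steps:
b = 3675 (b = 2222 + 1453 = 3675)
(-1663 + 573)/(-2018 + b) = (-1663 + 573)/(-2018 + 3675) = -1090/1657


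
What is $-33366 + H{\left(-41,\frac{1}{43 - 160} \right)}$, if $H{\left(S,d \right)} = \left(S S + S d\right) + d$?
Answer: $- \frac{3707105}{117} \approx -31685.0$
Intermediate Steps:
$H{\left(S,d \right)} = d + S^{2} + S d$ ($H{\left(S,d \right)} = \left(S^{2} + S d\right) + d = d + S^{2} + S d$)
$-33366 + H{\left(-41,\frac{1}{43 - 160} \right)} = -33366 + \left(\frac{1}{43 - 160} + \left(-41\right)^{2} - \frac{41}{43 - 160}\right) = -33366 + \left(\frac{1}{-117} + 1681 - \frac{41}{-117}\right) = -33366 - - \frac{196717}{117} = -33366 + \left(- \frac{1}{117} + 1681 + \frac{41}{117}\right) = -33366 + \frac{196717}{117} = - \frac{3707105}{117}$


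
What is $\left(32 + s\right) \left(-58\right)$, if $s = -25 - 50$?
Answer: $2494$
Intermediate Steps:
$s = -75$
$\left(32 + s\right) \left(-58\right) = \left(32 - 75\right) \left(-58\right) = \left(-43\right) \left(-58\right) = 2494$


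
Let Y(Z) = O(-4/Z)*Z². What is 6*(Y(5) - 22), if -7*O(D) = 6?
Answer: -1824/7 ≈ -260.57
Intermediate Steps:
O(D) = -6/7 (O(D) = -⅐*6 = -6/7)
Y(Z) = -6*Z²/7
6*(Y(5) - 22) = 6*(-6/7*5² - 22) = 6*(-6/7*25 - 22) = 6*(-150/7 - 22) = 6*(-304/7) = -1824/7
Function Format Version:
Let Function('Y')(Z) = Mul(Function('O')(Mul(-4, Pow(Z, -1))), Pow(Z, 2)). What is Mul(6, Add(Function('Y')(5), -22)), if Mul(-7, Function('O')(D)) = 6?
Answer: Rational(-1824, 7) ≈ -260.57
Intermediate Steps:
Function('O')(D) = Rational(-6, 7) (Function('O')(D) = Mul(Rational(-1, 7), 6) = Rational(-6, 7))
Function('Y')(Z) = Mul(Rational(-6, 7), Pow(Z, 2))
Mul(6, Add(Function('Y')(5), -22)) = Mul(6, Add(Mul(Rational(-6, 7), Pow(5, 2)), -22)) = Mul(6, Add(Mul(Rational(-6, 7), 25), -22)) = Mul(6, Add(Rational(-150, 7), -22)) = Mul(6, Rational(-304, 7)) = Rational(-1824, 7)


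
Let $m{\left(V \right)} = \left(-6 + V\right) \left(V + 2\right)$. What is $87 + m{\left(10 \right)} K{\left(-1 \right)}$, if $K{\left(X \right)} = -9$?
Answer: $-345$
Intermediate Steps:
$m{\left(V \right)} = \left(-6 + V\right) \left(2 + V\right)$
$87 + m{\left(10 \right)} K{\left(-1 \right)} = 87 + \left(-12 + 10^{2} - 40\right) \left(-9\right) = 87 + \left(-12 + 100 - 40\right) \left(-9\right) = 87 + 48 \left(-9\right) = 87 - 432 = -345$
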